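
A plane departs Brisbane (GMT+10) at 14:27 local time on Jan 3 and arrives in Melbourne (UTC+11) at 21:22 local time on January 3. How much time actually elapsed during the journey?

5 hours 55 minutes

Departure in UTC: 14:27 − 10:00 = 04:27 on Jan 3.
Arrival in UTC: 21:22 − 11:00 = 10:22 on Jan 3.
Elapsed = 10:22 − 04:27 = 5 hours 55 minutes.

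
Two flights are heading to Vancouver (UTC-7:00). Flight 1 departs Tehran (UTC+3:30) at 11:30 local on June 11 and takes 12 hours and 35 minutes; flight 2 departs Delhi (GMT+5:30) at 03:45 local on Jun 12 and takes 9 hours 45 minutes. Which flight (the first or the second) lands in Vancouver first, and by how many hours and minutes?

the first, by 11 hours 25 minutes

Flight 1 in UTC: 11:30 − 3:30 = 08:00 on Jun 11.
+12 hours and 35 minutes → arrive 20:35 UTC on Jun 11.
Flight 2 in UTC: 03:45 − 5:30 = 22:15 on Jun 11.
+9 hours 45 minutes → arrive 08:00 UTC on Jun 12.
Flight 1 lands earlier by 11 hours 25 minutes.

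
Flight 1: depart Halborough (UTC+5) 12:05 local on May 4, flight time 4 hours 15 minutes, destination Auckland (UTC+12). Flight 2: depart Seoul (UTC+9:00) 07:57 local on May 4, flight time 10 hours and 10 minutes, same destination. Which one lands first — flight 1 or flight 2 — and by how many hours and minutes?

Flight 1 in UTC: 12:05 − 5:00 = 07:05 on May 4.
+4 hours and 15 minutes → arrive 11:20 UTC on May 4.
Flight 2 in UTC: 07:57 − 9:00 = 22:57 on May 3.
+10 hours and 10 minutes → arrive 09:07 UTC on May 4.
Flight 2 lands earlier by 2 hours 13 minutes.

the second, by 2 hours 13 minutes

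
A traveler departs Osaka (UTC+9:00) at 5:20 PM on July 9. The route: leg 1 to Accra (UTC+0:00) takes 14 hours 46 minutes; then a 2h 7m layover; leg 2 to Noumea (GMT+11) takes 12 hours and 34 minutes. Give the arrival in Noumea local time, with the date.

12:47 AM on July 11

Convert departure to UTC: 5:20 PM − 9:00 = 8:20 AM UTC on Jul 9.
Add 14 hours and 46 minutes leg 1 → 11:06 PM UTC.
Add 2 hours and 7 minutes layover in Accra → 1:13 AM UTC (Jul 10).
Add 12 hours and 34 minutes leg 2 → 1:47 PM UTC.
Noumea is UTC+11:00, so local arrival = 1:47 PM + 11:00 = 12:47 AM on Jul 11.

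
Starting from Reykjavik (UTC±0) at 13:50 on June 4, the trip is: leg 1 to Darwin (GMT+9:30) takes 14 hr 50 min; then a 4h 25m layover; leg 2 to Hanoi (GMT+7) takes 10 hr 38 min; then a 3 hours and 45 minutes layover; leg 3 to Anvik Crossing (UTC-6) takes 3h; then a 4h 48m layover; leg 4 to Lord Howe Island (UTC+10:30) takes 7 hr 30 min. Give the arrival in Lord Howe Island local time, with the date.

Reykjavik is at UTC+0, so departure is already 13:50 UTC on Jun 4.
Add 14 hours 50 minutes leg 1 → 04:40 UTC (Jun 5).
Add 4 hours and 25 minutes layover in Darwin → 09:05 UTC.
Add 10 hours 38 minutes leg 2 → 19:43 UTC.
Add 3 hours and 45 minutes layover in Hanoi → 23:28 UTC.
Add 3 hours leg 3 → 02:28 UTC (Jun 6).
Add 4 hours 48 minutes layover in Anvik Crossing → 07:16 UTC.
Add 7 hours 30 minutes leg 4 → 14:46 UTC.
Lord Howe Island is UTC+10:30, so local arrival = 14:46 + 10:30 = 01:16 on Jun 7.

01:16 on Jun 7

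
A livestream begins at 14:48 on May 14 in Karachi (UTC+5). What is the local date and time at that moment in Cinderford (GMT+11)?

20:48 on May 14

In UTC: 14:48 − 5:00 = 09:48 on May 14.
Cinderford is UTC+11:00: 09:48 + 11:00 = 20:48 on May 14.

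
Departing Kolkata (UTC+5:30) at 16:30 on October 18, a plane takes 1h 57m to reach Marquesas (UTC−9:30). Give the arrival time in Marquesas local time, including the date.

Convert departure to UTC: 16:30 − 5:30 = 11:00 UTC on Oct 18.
Add 1 hour and 57 minutes travel time → 12:57 UTC.
Marquesas is UTC−9:30, so local arrival = 12:57 − 9:30 = 03:27 on Oct 18.

03:27 on October 18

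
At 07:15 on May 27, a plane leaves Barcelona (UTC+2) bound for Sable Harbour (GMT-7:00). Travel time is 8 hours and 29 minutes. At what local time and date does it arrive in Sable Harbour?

06:44 on May 27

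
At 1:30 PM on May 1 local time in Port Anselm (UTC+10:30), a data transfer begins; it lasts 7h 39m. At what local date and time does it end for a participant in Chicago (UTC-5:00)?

5:39 AM on May 1

Convert start to UTC: 1:30 PM − 10:30 = 3:00 AM UTC on May 1.
Add 7 hours 39 minutes duration → 10:39 AM UTC.
Chicago is UTC−5:00, so local end time = 10:39 AM − 5:00 = 5:39 AM on May 1.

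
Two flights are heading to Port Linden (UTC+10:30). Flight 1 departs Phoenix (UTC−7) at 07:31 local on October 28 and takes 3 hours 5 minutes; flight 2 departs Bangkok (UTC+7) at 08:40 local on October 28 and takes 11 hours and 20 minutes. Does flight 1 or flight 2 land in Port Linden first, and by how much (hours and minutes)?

Flight 1 in UTC: 07:31 + 7:00 = 14:31 on Oct 28.
+3 hours 5 minutes → arrive 17:36 UTC on Oct 28.
Flight 2 in UTC: 08:40 − 7:00 = 01:40 on Oct 28.
+11 hours 20 minutes → arrive 13:00 UTC on Oct 28.
Flight 2 lands earlier by 4 hours 36 minutes.

the second, by 4 hours 36 minutes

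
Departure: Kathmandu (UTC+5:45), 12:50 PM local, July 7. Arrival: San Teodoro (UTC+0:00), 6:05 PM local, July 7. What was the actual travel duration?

11 hours

Departure in UTC: 12:50 PM − 5:45 = 7:05 AM on Jul 7.
Arrival is already UTC: 6:05 PM on Jul 7.
Elapsed = 6:05 PM − 7:05 AM = 11 hours.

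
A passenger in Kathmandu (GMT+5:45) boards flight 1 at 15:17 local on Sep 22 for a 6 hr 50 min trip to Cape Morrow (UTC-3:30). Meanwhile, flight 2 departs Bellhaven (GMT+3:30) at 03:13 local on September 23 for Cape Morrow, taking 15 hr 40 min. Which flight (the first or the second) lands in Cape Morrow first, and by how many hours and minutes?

the first, by 23 hours 1 minute

Flight 1 in UTC: 15:17 − 5:45 = 09:32 on Sep 22.
+6 hours 50 minutes → arrive 16:22 UTC on Sep 22.
Flight 2 in UTC: 03:13 − 3:30 = 23:43 on Sep 22.
+15 hours 40 minutes → arrive 15:23 UTC on Sep 23.
Flight 1 lands earlier by 23 hours 1 minute.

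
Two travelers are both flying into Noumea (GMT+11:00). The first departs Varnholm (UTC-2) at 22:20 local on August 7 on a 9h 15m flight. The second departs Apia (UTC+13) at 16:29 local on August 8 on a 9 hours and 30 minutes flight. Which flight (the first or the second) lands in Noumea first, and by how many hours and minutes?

the first, by 3 hours 24 minutes

Flight 1 in UTC: 22:20 + 2:00 = 00:20 on Aug 8.
+9 hours 15 minutes → arrive 09:35 UTC on Aug 8.
Flight 2 in UTC: 16:29 − 13:00 = 03:29 on Aug 8.
+9 hours and 30 minutes → arrive 12:59 UTC on Aug 8.
Flight 1 lands earlier by 3 hours 24 minutes.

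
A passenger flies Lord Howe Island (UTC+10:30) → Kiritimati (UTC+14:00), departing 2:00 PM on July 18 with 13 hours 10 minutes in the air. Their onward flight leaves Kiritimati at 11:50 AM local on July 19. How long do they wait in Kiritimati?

Convert departure to UTC: 2:00 PM − 10:30 = 3:30 AM UTC on Jul 18.
Add 13 hours and 10 minutes flight time → 4:40 PM UTC.
Kiritimati is UTC+14:00, so local arrival = 4:40 PM + 14:00 = 6:40 AM on Jul 19.
Layover = 11:50 AM − 6:40 AM = 5 hours 10 minutes.

5 hours 10 minutes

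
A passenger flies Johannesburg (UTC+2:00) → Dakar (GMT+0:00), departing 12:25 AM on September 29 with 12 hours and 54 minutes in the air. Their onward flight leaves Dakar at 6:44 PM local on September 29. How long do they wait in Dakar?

7 hours 25 minutes

Convert departure to UTC: 12:25 AM − 2:00 = 10:25 PM UTC on Sep 28.
Add 12 hours and 54 minutes flight time → 11:19 AM UTC (Sep 29).
Dakar is UTC+0, so local arrival is the same: 11:19 AM on Sep 29.
Layover = 6:44 PM − 11:19 AM = 7 hours 25 minutes.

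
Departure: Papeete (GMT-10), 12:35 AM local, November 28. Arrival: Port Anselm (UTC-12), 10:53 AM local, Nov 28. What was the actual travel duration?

Departure in UTC: 12:35 AM + 10:00 = 10:35 AM on Nov 28.
Arrival in UTC: 10:53 AM + 12:00 = 10:53 PM on Nov 28.
Elapsed = 10:53 PM − 10:35 AM = 12 hours 18 minutes.

12 hours 18 minutes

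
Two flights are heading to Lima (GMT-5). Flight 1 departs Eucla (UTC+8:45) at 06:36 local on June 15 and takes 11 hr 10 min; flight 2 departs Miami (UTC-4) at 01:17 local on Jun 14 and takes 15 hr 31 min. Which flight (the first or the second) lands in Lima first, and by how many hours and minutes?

Flight 1 in UTC: 06:36 − 8:45 = 21:51 on Jun 14.
+11 hours 10 minutes → arrive 09:01 UTC on Jun 15.
Flight 2 in UTC: 01:17 + 4:00 = 05:17 on Jun 14.
+15 hours and 31 minutes → arrive 20:48 UTC on Jun 14.
Flight 2 lands earlier by 12 hours 13 minutes.

the second, by 12 hours 13 minutes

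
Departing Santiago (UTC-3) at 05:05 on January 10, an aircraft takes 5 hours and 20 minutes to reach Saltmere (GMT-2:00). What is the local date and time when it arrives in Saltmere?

Convert departure to UTC: 05:05 + 3:00 = 08:05 UTC on Jan 10.
Add 5 hours 20 minutes travel time → 13:25 UTC.
Saltmere is UTC−2:00, so local arrival = 13:25 − 2:00 = 11:25 on Jan 10.

11:25 on January 10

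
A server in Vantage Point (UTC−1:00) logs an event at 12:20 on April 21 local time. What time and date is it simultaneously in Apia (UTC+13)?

In UTC: 12:20 + 1:00 = 13:20 on Apr 21.
Apia is UTC+13:00: 13:20 + 13:00 = 02:20 on Apr 22.

02:20 on Apr 22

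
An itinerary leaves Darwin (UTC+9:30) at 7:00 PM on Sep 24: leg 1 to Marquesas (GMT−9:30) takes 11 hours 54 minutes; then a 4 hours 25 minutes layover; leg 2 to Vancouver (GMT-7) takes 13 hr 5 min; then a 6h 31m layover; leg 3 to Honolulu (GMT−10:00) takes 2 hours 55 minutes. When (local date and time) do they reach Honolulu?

2:20 PM on Sep 25

Convert departure to UTC: 7:00 PM − 9:30 = 9:30 AM UTC on Sep 24.
Add 11 hours and 54 minutes leg 1 → 9:24 PM UTC.
Add 4 hours and 25 minutes layover in Marquesas → 1:49 AM UTC (Sep 25).
Add 13 hours and 5 minutes leg 2 → 2:54 PM UTC.
Add 6 hours 31 minutes layover in Vancouver → 9:25 PM UTC.
Add 2 hours and 55 minutes leg 3 → 12:20 AM UTC (Sep 26).
Honolulu is UTC−10:00, so local arrival = 12:20 AM − 10:00 = 2:20 PM on Sep 25.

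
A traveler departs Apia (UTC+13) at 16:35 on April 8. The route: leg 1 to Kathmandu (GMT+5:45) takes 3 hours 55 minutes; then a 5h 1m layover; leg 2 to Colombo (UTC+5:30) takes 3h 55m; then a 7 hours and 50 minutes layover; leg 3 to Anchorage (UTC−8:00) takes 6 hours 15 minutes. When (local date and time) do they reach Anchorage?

22:31 on Apr 8

Convert departure to UTC: 16:35 − 13:00 = 03:35 UTC on Apr 8.
Add 3 hours and 55 minutes leg 1 → 07:30 UTC.
Add 5 hours and 1 minute layover in Kathmandu → 12:31 UTC.
Add 3 hours 55 minutes leg 2 → 16:26 UTC.
Add 7 hours 50 minutes layover in Colombo → 00:16 UTC (Apr 9).
Add 6 hours and 15 minutes leg 3 → 06:31 UTC.
Anchorage is UTC−8:00, so local arrival = 06:31 − 8:00 = 22:31 on Apr 8.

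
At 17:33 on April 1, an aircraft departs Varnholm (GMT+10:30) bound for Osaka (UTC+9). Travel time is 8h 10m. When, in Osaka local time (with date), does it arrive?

Osaka is 1:30 behind Varnholm.
After 8 hours and 10 minutes it is 01:43 (Apr 2) in Varnholm.
Shift by the zone difference: 01:43 − 1:30 = 00:13 on Apr 2 in Osaka.

00:13 on April 2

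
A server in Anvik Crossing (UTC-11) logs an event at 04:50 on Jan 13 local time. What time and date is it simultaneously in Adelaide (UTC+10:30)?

02:20 on January 14

In UTC: 04:50 + 11:00 = 15:50 on Jan 13.
Adelaide is UTC+10:30: 15:50 + 10:30 = 02:20 on Jan 14.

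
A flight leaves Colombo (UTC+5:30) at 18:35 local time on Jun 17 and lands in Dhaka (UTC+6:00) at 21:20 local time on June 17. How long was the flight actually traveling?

Dhaka is 0:30 ahead of Colombo.
Clock-face elapsed time (ignoring zones) is 2 hours 45 minutes.
Actual elapsed = 2 hours 45 minutes − 0:30 = 2 hours 15 minutes.

2 hours 15 minutes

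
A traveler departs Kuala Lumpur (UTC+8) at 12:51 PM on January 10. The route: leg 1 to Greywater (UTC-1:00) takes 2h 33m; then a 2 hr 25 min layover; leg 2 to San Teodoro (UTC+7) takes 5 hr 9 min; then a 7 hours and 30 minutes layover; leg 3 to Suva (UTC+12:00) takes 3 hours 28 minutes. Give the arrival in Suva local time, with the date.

Convert departure to UTC: 12:51 PM − 8:00 = 4:51 AM UTC on Jan 10.
Add 2 hours and 33 minutes leg 1 → 7:24 AM UTC.
Add 2 hours 25 minutes layover in Greywater → 9:49 AM UTC.
Add 5 hours and 9 minutes leg 2 → 2:58 PM UTC.
Add 7 hours 30 minutes layover in San Teodoro → 10:28 PM UTC.
Add 3 hours and 28 minutes leg 3 → 1:56 AM UTC (Jan 11).
Suva is UTC+12:00, so local arrival = 1:56 AM + 12:00 = 1:56 PM on Jan 11.

1:56 PM on January 11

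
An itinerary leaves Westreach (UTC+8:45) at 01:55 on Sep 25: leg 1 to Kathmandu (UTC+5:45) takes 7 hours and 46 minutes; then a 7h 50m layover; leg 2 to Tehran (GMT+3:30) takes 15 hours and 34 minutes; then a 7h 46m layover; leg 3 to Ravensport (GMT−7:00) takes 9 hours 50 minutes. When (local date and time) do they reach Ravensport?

10:56 on Sep 26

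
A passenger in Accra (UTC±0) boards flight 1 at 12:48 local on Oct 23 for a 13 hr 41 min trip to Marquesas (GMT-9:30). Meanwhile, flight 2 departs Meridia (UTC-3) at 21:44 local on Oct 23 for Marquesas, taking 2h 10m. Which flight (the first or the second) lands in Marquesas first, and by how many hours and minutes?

Flight 1 departs at 12:48 UTC (Oct 23).
+13 hours and 41 minutes → arrive 02:29 UTC on Oct 24.
Flight 2 in UTC: 21:44 + 3:00 = 00:44 on Oct 24.
+2 hours and 10 minutes → arrive 02:54 UTC on Oct 24.
Flight 1 lands earlier by 25 minutes.

the first, by 25 minutes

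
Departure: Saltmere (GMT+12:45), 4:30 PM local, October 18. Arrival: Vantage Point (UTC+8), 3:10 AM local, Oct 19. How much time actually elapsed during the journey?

15 hours 25 minutes

Departure in UTC: 4:30 PM − 12:45 = 3:45 AM on Oct 18.
Arrival in UTC: 3:10 AM − 8:00 = 7:10 PM on Oct 18.
Elapsed = 7:10 PM − 3:45 AM = 15 hours 25 minutes.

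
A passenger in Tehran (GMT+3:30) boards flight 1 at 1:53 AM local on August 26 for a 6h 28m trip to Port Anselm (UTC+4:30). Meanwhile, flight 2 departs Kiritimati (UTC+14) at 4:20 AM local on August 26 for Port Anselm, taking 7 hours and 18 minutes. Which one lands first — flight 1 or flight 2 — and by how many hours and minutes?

the second, by 7 hours 13 minutes

Flight 1 in UTC: 1:53 AM − 3:30 = 10:23 PM on Aug 25.
+6 hours 28 minutes → arrive 4:51 AM UTC on Aug 26.
Flight 2 in UTC: 4:20 AM − 14:00 = 2:20 PM on Aug 25.
+7 hours and 18 minutes → arrive 9:38 PM UTC on Aug 25.
Flight 2 lands earlier by 7 hours 13 minutes.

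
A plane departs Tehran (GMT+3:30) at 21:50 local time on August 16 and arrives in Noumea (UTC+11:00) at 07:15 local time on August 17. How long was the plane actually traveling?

1 hour 55 minutes

Departure in UTC: 21:50 − 3:30 = 18:20 on Aug 16.
Arrival in UTC: 07:15 − 11:00 = 20:15 on Aug 16.
Elapsed = 20:15 − 18:20 = 1 hour 55 minutes.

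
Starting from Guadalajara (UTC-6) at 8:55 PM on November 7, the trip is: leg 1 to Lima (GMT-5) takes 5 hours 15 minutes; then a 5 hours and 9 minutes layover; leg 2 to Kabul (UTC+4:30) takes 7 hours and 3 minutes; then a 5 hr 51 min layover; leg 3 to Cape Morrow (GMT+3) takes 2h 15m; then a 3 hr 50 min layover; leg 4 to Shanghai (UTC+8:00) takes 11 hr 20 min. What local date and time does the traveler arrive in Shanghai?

3:38 AM on November 10

Convert departure to UTC: 8:55 PM + 6:00 = 2:55 AM UTC on Nov 8.
Add 5 hours and 15 minutes leg 1 → 8:10 AM UTC.
Add 5 hours and 9 minutes layover in Lima → 1:19 PM UTC.
Add 7 hours 3 minutes leg 2 → 8:22 PM UTC.
Add 5 hours 51 minutes layover in Kabul → 2:13 AM UTC (Nov 9).
Add 2 hours 15 minutes leg 3 → 4:28 AM UTC.
Add 3 hours and 50 minutes layover in Cape Morrow → 8:18 AM UTC.
Add 11 hours 20 minutes leg 4 → 7:38 PM UTC.
Shanghai is UTC+8:00, so local arrival = 7:38 PM + 8:00 = 3:38 AM on Nov 10.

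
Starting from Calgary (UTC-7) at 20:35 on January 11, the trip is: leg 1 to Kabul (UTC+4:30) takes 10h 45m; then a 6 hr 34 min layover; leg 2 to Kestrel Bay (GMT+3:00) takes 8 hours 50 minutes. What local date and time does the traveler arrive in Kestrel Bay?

Convert departure to UTC: 20:35 + 7:00 = 03:35 UTC on Jan 12.
Add 10 hours and 45 minutes leg 1 → 14:20 UTC.
Add 6 hours 34 minutes layover in Kabul → 20:54 UTC.
Add 8 hours and 50 minutes leg 2 → 05:44 UTC (Jan 13).
Kestrel Bay is UTC+3:00, so local arrival = 05:44 + 3:00 = 08:44 on Jan 13.

08:44 on January 13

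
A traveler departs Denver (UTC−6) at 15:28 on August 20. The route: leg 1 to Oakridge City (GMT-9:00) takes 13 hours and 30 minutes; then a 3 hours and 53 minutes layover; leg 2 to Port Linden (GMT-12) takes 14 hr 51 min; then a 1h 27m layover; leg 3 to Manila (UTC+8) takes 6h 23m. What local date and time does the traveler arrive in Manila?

21:32 on Aug 22

Convert departure to UTC: 15:28 + 6:00 = 21:28 UTC on Aug 20.
Add 13 hours and 30 minutes leg 1 → 10:58 UTC (Aug 21).
Add 3 hours 53 minutes layover in Oakridge City → 14:51 UTC.
Add 14 hours 51 minutes leg 2 → 05:42 UTC (Aug 22).
Add 1 hour and 27 minutes layover in Port Linden → 07:09 UTC.
Add 6 hours and 23 minutes leg 3 → 13:32 UTC.
Manila is UTC+8:00, so local arrival = 13:32 + 8:00 = 21:32 on Aug 22.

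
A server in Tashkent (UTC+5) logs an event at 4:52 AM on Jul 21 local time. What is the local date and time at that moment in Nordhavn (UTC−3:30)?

8:22 PM on Jul 20

Nordhavn is 8:30 behind Tashkent.
Shift by the zone difference: 4:52 AM − 8:30 = 8:22 PM on Jul 20 in Nordhavn.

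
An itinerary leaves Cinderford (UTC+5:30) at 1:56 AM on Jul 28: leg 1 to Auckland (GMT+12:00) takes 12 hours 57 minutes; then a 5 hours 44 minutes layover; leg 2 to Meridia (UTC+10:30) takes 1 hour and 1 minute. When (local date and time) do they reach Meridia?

2:38 AM on Jul 29

Convert departure to UTC: 1:56 AM − 5:30 = 8:26 PM UTC on Jul 27.
Add 12 hours and 57 minutes leg 1 → 9:23 AM UTC (Jul 28).
Add 5 hours and 44 minutes layover in Auckland → 3:07 PM UTC.
Add 1 hour 1 minute leg 2 → 4:08 PM UTC.
Meridia is UTC+10:30, so local arrival = 4:08 PM + 10:30 = 2:38 AM on Jul 29.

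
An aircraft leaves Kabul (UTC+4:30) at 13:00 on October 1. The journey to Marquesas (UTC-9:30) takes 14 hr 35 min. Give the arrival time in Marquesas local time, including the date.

Convert departure to UTC: 13:00 − 4:30 = 08:30 UTC on Oct 1.
Add 14 hours 35 minutes travel time → 23:05 UTC.
Marquesas is UTC−9:30, so local arrival = 23:05 − 9:30 = 13:35 on Oct 1.

13:35 on October 1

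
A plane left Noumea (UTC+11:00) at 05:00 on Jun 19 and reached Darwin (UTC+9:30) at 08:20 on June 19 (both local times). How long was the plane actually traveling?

4 hours 50 minutes

Darwin is 1:30 behind Noumea.
Clock-face elapsed time (ignoring zones) is 3 hours 20 minutes.
Actual elapsed = 3 hours 20 minutes + 1:30 = 4 hours 50 minutes.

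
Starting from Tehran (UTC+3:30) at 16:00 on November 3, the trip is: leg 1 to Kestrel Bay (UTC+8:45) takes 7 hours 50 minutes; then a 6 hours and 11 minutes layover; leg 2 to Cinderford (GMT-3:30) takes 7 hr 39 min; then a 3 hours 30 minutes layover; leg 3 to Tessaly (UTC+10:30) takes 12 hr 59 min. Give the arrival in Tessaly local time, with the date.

13:09 on Nov 5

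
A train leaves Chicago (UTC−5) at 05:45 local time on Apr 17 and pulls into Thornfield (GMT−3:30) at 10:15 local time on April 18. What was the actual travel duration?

27 hours

Thornfield is 1:30 ahead of Chicago.
Clock-face elapsed time (ignoring zones) is 28 hours 30 minutes.
Actual elapsed = 28 hours 30 minutes − 1:30 = 27 hours.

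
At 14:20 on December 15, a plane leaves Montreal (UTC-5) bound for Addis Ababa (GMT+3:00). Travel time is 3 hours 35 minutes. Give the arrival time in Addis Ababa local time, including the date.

Convert departure to UTC: 14:20 + 5:00 = 19:20 UTC on Dec 15.
Add 3 hours 35 minutes travel time → 22:55 UTC.
Addis Ababa is UTC+3:00, so local arrival = 22:55 + 3:00 = 01:55 on Dec 16.

01:55 on December 16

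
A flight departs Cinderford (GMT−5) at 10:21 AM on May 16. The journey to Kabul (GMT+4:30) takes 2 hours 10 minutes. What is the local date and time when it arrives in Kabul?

Kabul is 9:30 ahead of Cinderford.
After 2 hours 10 minutes it is 12:31 PM in Cinderford.
Shift by the zone difference: 12:31 PM + 9:30 = 10:01 PM on May 16 in Kabul.

10:01 PM on May 16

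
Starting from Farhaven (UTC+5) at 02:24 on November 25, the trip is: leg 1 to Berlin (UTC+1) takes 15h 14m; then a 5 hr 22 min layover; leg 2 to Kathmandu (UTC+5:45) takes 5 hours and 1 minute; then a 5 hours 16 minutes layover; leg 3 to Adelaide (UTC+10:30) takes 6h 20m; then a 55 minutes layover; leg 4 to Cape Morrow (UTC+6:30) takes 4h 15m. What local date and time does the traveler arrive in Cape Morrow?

22:17 on Nov 26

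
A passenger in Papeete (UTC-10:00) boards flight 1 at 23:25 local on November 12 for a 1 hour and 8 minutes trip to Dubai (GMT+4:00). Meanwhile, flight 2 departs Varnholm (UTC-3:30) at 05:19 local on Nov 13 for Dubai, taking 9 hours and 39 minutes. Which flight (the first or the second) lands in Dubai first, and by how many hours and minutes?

Flight 1 in UTC: 23:25 + 10:00 = 09:25 on Nov 13.
+1 hour 8 minutes → arrive 10:33 UTC on Nov 13.
Flight 2 in UTC: 05:19 + 3:30 = 08:49 on Nov 13.
+9 hours 39 minutes → arrive 18:28 UTC on Nov 13.
Flight 1 lands earlier by 7 hours 55 minutes.

the first, by 7 hours 55 minutes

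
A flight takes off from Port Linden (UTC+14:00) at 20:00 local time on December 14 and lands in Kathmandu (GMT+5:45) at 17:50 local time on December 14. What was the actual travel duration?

Kathmandu is 8:15 behind Port Linden.
Clock-face elapsed time (ignoring zones) is −2 hours 10 minutes.
Actual elapsed = −2 hours 10 minutes + 8:15 = 6 hours 5 minutes.

6 hours 5 minutes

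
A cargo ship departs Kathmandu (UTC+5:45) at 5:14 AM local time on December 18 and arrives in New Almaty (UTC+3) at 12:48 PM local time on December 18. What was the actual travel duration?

Departure in UTC: 5:14 AM − 5:45 = 11:29 PM on Dec 17.
Arrival in UTC: 12:48 PM − 3:00 = 9:48 AM on Dec 18.
Elapsed = 9:48 AM − 11:29 PM (+1 day) = 10 hours 19 minutes.

10 hours 19 minutes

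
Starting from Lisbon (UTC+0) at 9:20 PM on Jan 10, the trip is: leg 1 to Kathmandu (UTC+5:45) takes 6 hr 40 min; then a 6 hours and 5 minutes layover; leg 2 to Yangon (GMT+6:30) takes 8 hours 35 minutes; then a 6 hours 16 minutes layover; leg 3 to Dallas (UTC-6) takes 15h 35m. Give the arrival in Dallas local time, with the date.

Lisbon is at UTC+0, so departure is already 9:20 PM UTC on Jan 10.
Add 6 hours and 40 minutes leg 1 → 4:00 AM UTC (Jan 11).
Add 6 hours and 5 minutes layover in Kathmandu → 10:05 AM UTC.
Add 8 hours 35 minutes leg 2 → 6:40 PM UTC.
Add 6 hours 16 minutes layover in Yangon → 12:56 AM UTC (Jan 12).
Add 15 hours and 35 minutes leg 3 → 4:31 PM UTC.
Dallas is UTC−6:00, so local arrival = 4:31 PM − 6:00 = 10:31 AM on Jan 12.

10:31 AM on Jan 12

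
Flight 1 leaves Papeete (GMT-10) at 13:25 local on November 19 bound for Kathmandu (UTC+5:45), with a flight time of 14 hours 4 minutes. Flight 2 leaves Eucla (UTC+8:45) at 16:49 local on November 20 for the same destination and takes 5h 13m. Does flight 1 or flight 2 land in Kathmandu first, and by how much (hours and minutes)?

Flight 1 in UTC: 13:25 + 10:00 = 23:25 on Nov 19.
+14 hours 4 minutes → arrive 13:29 UTC on Nov 20.
Flight 2 in UTC: 16:49 − 8:45 = 08:04 on Nov 20.
+5 hours and 13 minutes → arrive 13:17 UTC on Nov 20.
Flight 2 lands earlier by 12 minutes.

the second, by 12 minutes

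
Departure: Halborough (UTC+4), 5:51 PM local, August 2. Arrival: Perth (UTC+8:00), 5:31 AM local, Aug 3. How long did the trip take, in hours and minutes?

Perth is 4:00 ahead of Halborough.
Clock-face elapsed time (ignoring zones) is 11 hours 40 minutes.
Actual elapsed = 11 hours 40 minutes − 4:00 = 7 hours 40 minutes.

7 hours 40 minutes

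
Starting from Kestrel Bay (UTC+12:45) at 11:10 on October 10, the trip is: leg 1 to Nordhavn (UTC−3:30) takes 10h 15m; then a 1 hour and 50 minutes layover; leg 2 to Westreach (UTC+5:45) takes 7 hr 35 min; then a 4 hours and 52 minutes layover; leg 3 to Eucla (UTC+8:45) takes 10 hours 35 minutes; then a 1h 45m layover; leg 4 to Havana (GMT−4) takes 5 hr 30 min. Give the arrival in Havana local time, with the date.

12:47 on Oct 11

Convert departure to UTC: 11:10 − 12:45 = 22:25 UTC on Oct 9.
Add 10 hours 15 minutes leg 1 → 08:40 UTC (Oct 10).
Add 1 hour and 50 minutes layover in Nordhavn → 10:30 UTC.
Add 7 hours 35 minutes leg 2 → 18:05 UTC.
Add 4 hours and 52 minutes layover in Westreach → 22:57 UTC.
Add 10 hours and 35 minutes leg 3 → 09:32 UTC (Oct 11).
Add 1 hour 45 minutes layover in Eucla → 11:17 UTC.
Add 5 hours and 30 minutes leg 4 → 16:47 UTC.
Havana is UTC−4:00, so local arrival = 16:47 − 4:00 = 12:47 on Oct 11.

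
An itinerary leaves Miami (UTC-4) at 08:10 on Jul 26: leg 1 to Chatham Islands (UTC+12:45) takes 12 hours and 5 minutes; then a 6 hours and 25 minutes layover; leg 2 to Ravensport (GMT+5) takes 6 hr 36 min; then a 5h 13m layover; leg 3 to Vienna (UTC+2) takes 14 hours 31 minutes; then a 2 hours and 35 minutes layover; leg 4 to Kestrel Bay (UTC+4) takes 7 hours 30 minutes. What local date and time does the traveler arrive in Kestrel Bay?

Convert departure to UTC: 08:10 + 4:00 = 12:10 UTC on Jul 26.
Add 12 hours and 5 minutes leg 1 → 00:15 UTC (Jul 27).
Add 6 hours and 25 minutes layover in Chatham Islands → 06:40 UTC.
Add 6 hours 36 minutes leg 2 → 13:16 UTC.
Add 5 hours and 13 minutes layover in Ravensport → 18:29 UTC.
Add 14 hours and 31 minutes leg 3 → 09:00 UTC (Jul 28).
Add 2 hours 35 minutes layover in Vienna → 11:35 UTC.
Add 7 hours 30 minutes leg 4 → 19:05 UTC.
Kestrel Bay is UTC+4:00, so local arrival = 19:05 + 4:00 = 23:05 on Jul 28.

23:05 on July 28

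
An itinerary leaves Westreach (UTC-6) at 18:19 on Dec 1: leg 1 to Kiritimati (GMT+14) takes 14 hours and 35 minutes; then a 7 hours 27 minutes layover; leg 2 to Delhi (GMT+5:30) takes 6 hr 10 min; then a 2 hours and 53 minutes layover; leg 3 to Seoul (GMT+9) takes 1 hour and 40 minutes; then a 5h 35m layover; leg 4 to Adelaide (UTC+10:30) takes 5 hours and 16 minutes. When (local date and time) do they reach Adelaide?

06:25 on December 4

Convert departure to UTC: 18:19 + 6:00 = 00:19 UTC on Dec 2.
Add 14 hours and 35 minutes leg 1 → 14:54 UTC.
Add 7 hours and 27 minutes layover in Kiritimati → 22:21 UTC.
Add 6 hours 10 minutes leg 2 → 04:31 UTC (Dec 3).
Add 2 hours and 53 minutes layover in Delhi → 07:24 UTC.
Add 1 hour and 40 minutes leg 3 → 09:04 UTC.
Add 5 hours 35 minutes layover in Seoul → 14:39 UTC.
Add 5 hours 16 minutes leg 4 → 19:55 UTC.
Adelaide is UTC+10:30, so local arrival = 19:55 + 10:30 = 06:25 on Dec 4.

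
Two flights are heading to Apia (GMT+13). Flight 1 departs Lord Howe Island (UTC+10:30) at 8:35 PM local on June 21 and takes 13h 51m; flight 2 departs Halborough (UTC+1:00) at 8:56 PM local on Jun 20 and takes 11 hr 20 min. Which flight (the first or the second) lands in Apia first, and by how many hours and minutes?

Flight 1 in UTC: 8:35 PM − 10:30 = 10:05 AM on Jun 21.
+13 hours 51 minutes → arrive 11:56 PM UTC on Jun 21.
Flight 2 in UTC: 8:56 PM − 1:00 = 7:56 PM on Jun 20.
+11 hours 20 minutes → arrive 7:16 AM UTC on Jun 21.
Flight 2 lands earlier by 16 hours 40 minutes.

the second, by 16 hours 40 minutes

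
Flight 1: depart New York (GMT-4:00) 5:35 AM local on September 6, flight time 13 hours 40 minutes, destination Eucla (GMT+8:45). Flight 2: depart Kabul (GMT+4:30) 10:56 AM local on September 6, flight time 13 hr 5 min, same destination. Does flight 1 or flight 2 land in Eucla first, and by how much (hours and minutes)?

the second, by 3 hours 44 minutes

Flight 1 in UTC: 5:35 AM + 4:00 = 9:35 AM on Sep 6.
+13 hours 40 minutes → arrive 11:15 PM UTC on Sep 6.
Flight 2 in UTC: 10:56 AM − 4:30 = 6:26 AM on Sep 6.
+13 hours and 5 minutes → arrive 7:31 PM UTC on Sep 6.
Flight 2 lands earlier by 3 hours 44 minutes.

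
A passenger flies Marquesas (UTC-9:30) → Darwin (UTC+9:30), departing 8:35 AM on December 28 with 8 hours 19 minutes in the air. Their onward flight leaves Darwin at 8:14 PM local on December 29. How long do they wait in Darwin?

Convert departure to UTC: 8:35 AM + 9:30 = 6:05 PM UTC on Dec 28.
Add 8 hours 19 minutes flight time → 2:24 AM UTC (Dec 29).
Darwin is UTC+9:30, so local arrival = 2:24 AM + 9:30 = 11:54 AM on Dec 29.
Layover = 8:14 PM − 11:54 AM = 8 hours 20 minutes.

8 hours 20 minutes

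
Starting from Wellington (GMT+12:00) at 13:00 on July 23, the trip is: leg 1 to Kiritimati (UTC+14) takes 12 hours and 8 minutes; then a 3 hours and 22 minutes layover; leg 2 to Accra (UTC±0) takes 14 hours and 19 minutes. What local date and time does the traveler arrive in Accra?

06:49 on Jul 24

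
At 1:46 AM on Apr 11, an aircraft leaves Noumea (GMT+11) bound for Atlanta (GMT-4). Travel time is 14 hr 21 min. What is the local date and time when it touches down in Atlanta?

1:07 AM on April 11

Convert departure to UTC: 1:46 AM − 11:00 = 2:46 PM UTC on Apr 10.
Add 14 hours and 21 minutes travel time → 5:07 AM UTC (Apr 11).
Atlanta is UTC−4:00, so local arrival = 5:07 AM − 4:00 = 1:07 AM on Apr 11.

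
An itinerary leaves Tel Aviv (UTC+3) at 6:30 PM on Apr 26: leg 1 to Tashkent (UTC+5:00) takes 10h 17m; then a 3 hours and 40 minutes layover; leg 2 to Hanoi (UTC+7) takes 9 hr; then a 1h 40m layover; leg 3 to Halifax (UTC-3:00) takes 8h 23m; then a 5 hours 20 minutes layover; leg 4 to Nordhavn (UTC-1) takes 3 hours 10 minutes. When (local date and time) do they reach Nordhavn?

8:00 AM on Apr 28

Convert departure to UTC: 6:30 PM − 3:00 = 3:30 PM UTC on Apr 26.
Add 10 hours and 17 minutes leg 1 → 1:47 AM UTC (Apr 27).
Add 3 hours 40 minutes layover in Tashkent → 5:27 AM UTC.
Add 9 hours leg 2 → 2:27 PM UTC.
Add 1 hour and 40 minutes layover in Hanoi → 4:07 PM UTC.
Add 8 hours 23 minutes leg 3 → 12:30 AM UTC (Apr 28).
Add 5 hours 20 minutes layover in Halifax → 5:50 AM UTC.
Add 3 hours and 10 minutes leg 4 → 9:00 AM UTC.
Nordhavn is UTC−1:00, so local arrival = 9:00 AM − 1:00 = 8:00 AM on Apr 28.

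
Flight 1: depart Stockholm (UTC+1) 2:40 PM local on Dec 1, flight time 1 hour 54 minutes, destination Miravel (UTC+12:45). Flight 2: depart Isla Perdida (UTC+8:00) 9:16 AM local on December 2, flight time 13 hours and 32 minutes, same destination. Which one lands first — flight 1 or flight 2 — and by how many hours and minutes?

Flight 1 in UTC: 2:40 PM − 1:00 = 1:40 PM on Dec 1.
+1 hour and 54 minutes → arrive 3:34 PM UTC on Dec 1.
Flight 2 in UTC: 9:16 AM − 8:00 = 1:16 AM on Dec 2.
+13 hours and 32 minutes → arrive 2:48 PM UTC on Dec 2.
Flight 1 lands earlier by 23 hours 14 minutes.

the first, by 23 hours 14 minutes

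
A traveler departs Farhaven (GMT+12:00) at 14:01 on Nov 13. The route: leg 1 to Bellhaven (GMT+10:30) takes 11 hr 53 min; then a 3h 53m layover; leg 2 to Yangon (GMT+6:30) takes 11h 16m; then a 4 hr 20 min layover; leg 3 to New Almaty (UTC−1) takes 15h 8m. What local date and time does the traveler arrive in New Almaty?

23:31 on November 14

Convert departure to UTC: 14:01 − 12:00 = 02:01 UTC on Nov 13.
Add 11 hours and 53 minutes leg 1 → 13:54 UTC.
Add 3 hours 53 minutes layover in Bellhaven → 17:47 UTC.
Add 11 hours 16 minutes leg 2 → 05:03 UTC (Nov 14).
Add 4 hours 20 minutes layover in Yangon → 09:23 UTC.
Add 15 hours and 8 minutes leg 3 → 00:31 UTC (Nov 15).
New Almaty is UTC−1:00, so local arrival = 00:31 − 1:00 = 23:31 on Nov 14.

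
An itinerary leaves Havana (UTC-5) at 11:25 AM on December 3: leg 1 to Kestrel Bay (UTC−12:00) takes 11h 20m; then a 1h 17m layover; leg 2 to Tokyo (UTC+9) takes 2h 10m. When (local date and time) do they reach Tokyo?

4:12 PM on December 4

Convert departure to UTC: 11:25 AM + 5:00 = 4:25 PM UTC on Dec 3.
Add 11 hours 20 minutes leg 1 → 3:45 AM UTC (Dec 4).
Add 1 hour and 17 minutes layover in Kestrel Bay → 5:02 AM UTC.
Add 2 hours and 10 minutes leg 2 → 7:12 AM UTC.
Tokyo is UTC+9:00, so local arrival = 7:12 AM + 9:00 = 4:12 PM on Dec 4.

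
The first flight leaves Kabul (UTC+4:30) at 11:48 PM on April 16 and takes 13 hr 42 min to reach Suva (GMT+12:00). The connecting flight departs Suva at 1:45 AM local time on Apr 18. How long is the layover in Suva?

4 hours 45 minutes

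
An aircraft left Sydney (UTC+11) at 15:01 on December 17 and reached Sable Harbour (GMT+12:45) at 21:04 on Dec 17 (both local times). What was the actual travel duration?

Sable Harbour is 1:45 ahead of Sydney.
Clock-face elapsed time (ignoring zones) is 6 hours 3 minutes.
Actual elapsed = 6 hours 3 minutes − 1:45 = 4 hours 18 minutes.

4 hours 18 minutes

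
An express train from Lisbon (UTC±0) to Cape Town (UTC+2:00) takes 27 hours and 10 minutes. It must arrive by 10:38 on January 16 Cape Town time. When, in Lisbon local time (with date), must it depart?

Target arrival in UTC: 10:38 − 2:00 = 08:38 on Jan 16.
Subtract 27 hours and 10 minutes → departure 05:28 UTC on Jan 15.
Lisbon is UTC+0, so departure is 05:28 on Jan 15.

05:28 on January 15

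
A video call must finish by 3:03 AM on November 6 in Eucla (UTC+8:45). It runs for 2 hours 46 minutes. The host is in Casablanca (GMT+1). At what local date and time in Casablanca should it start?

4:32 PM on November 5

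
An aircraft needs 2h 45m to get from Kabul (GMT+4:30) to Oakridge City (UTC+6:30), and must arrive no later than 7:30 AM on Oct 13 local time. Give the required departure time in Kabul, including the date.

2:45 AM on October 13

Target arrival in UTC: 7:30 AM − 6:30 = 1:00 AM on Oct 13.
Subtract 2 hours and 45 minutes → departure 10:15 PM UTC on Oct 12.
Kabul is UTC+4:30: 10:15 PM + 4:30 = 2:45 AM on Oct 13.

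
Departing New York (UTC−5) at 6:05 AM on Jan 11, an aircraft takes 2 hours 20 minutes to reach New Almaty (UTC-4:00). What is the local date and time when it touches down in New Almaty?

9:25 AM on January 11

Convert departure to UTC: 6:05 AM + 5:00 = 11:05 AM UTC on Jan 11.
Add 2 hours and 20 minutes travel time → 1:25 PM UTC.
New Almaty is UTC−4:00, so local arrival = 1:25 PM − 4:00 = 9:25 AM on Jan 11.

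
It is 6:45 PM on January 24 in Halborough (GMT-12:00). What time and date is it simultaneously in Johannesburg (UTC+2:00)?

8:45 AM on January 25

In UTC: 6:45 PM + 12:00 = 6:45 AM on Jan 25.
Johannesburg is UTC+2:00: 6:45 AM + 2:00 = 8:45 AM on Jan 25.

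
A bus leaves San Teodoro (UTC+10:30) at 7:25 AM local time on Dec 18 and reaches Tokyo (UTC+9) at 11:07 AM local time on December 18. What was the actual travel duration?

5 hours 12 minutes

Departure in UTC: 7:25 AM − 10:30 = 8:55 PM on Dec 17.
Arrival in UTC: 11:07 AM − 9:00 = 2:07 AM on Dec 18.
Elapsed = 2:07 AM − 8:55 PM (+1 day) = 5 hours 12 minutes.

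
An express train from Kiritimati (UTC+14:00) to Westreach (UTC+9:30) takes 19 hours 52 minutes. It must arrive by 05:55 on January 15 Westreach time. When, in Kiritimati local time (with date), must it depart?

Target arrival in UTC: 05:55 − 9:30 = 20:25 on Jan 14.
Subtract 19 hours and 52 minutes → departure 00:33 UTC on Jan 14.
Kiritimati is UTC+14:00: 00:33 + 14:00 = 14:33 on Jan 14.

14:33 on January 14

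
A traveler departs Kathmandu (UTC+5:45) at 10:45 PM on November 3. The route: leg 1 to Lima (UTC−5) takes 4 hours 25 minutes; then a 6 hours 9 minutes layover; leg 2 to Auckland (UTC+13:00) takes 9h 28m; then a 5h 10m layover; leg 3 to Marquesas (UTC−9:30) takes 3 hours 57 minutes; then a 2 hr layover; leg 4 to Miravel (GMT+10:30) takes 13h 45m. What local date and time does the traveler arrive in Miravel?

12:24 AM on November 6

Convert departure to UTC: 10:45 PM − 5:45 = 5:00 PM UTC on Nov 3.
Add 4 hours and 25 minutes leg 1 → 9:25 PM UTC.
Add 6 hours 9 minutes layover in Lima → 3:34 AM UTC (Nov 4).
Add 9 hours 28 minutes leg 2 → 1:02 PM UTC.
Add 5 hours and 10 minutes layover in Auckland → 6:12 PM UTC.
Add 3 hours 57 minutes leg 3 → 10:09 PM UTC.
Add 2 hours layover in Marquesas → 12:09 AM UTC (Nov 5).
Add 13 hours and 45 minutes leg 4 → 1:54 PM UTC.
Miravel is UTC+10:30, so local arrival = 1:54 PM + 10:30 = 12:24 AM on Nov 6.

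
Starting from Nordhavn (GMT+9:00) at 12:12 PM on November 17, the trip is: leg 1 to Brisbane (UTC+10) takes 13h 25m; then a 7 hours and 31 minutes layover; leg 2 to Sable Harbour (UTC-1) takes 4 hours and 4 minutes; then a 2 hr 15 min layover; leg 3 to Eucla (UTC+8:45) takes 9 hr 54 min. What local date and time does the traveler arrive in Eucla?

1:06 AM on November 19

Convert departure to UTC: 12:12 PM − 9:00 = 3:12 AM UTC on Nov 17.
Add 13 hours 25 minutes leg 1 → 4:37 PM UTC.
Add 7 hours 31 minutes layover in Brisbane → 12:08 AM UTC (Nov 18).
Add 4 hours and 4 minutes leg 2 → 4:12 AM UTC.
Add 2 hours 15 minutes layover in Sable Harbour → 6:27 AM UTC.
Add 9 hours 54 minutes leg 3 → 4:21 PM UTC.
Eucla is UTC+8:45, so local arrival = 4:21 PM + 8:45 = 1:06 AM on Nov 19.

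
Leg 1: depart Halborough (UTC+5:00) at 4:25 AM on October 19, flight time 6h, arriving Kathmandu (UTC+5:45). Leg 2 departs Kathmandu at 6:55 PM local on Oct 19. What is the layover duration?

Convert departure to UTC: 4:25 AM − 5:00 = 11:25 PM UTC on Oct 18.
Add 6 hours flight time → 5:25 AM UTC (Oct 19).
Kathmandu is UTC+5:45, so local arrival = 5:25 AM + 5:45 = 11:10 AM on Oct 19.
Layover = 6:55 PM − 11:10 AM = 7 hours 45 minutes.

7 hours 45 minutes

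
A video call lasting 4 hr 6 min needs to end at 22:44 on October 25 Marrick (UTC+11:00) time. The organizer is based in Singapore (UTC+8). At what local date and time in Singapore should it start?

Target end time in UTC: 22:44 − 11:00 = 11:44 on Oct 25.
Subtract 4 hours 6 minutes → start 07:38 UTC on Oct 25.
Singapore is UTC+8:00: 07:38 + 8:00 = 15:38 on Oct 25.

15:38 on Oct 25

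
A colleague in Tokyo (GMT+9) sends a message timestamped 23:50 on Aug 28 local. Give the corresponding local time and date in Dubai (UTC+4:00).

Dubai is 5:00 behind Tokyo.
Shift by the zone difference: 23:50 − 5:00 = 18:50 on Aug 28 in Dubai.

18:50 on Aug 28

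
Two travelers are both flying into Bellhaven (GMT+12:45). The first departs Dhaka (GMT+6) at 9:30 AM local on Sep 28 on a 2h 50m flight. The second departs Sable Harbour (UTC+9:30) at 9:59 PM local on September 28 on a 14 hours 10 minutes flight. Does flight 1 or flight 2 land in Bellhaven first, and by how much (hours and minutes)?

Flight 1 in UTC: 9:30 AM − 6:00 = 3:30 AM on Sep 28.
+2 hours and 50 minutes → arrive 6:20 AM UTC on Sep 28.
Flight 2 in UTC: 9:59 PM − 9:30 = 12:29 PM on Sep 28.
+14 hours 10 minutes → arrive 2:39 AM UTC on Sep 29.
Flight 1 lands earlier by 20 hours 19 minutes.

the first, by 20 hours 19 minutes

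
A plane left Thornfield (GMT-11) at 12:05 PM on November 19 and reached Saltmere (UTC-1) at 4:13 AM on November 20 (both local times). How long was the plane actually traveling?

6 hours 8 minutes

Departure in UTC: 12:05 PM + 11:00 = 11:05 PM on Nov 19.
Arrival in UTC: 4:13 AM + 1:00 = 5:13 AM on Nov 20.
Elapsed = 5:13 AM − 11:05 PM (+1 day) = 6 hours 8 minutes.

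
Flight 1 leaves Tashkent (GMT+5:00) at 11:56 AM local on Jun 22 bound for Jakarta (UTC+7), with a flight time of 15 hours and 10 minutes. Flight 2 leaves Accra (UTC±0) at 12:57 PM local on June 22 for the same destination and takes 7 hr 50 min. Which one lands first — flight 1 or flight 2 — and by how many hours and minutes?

Flight 1 in UTC: 11:56 AM − 5:00 = 6:56 AM on Jun 22.
+15 hours and 10 minutes → arrive 10:06 PM UTC on Jun 22.
Flight 2 departs at 12:57 PM UTC (Jun 22).
+7 hours 50 minutes → arrive 8:47 PM UTC on Jun 22.
Flight 2 lands earlier by 1 hour 19 minutes.

the second, by 1 hour 19 minutes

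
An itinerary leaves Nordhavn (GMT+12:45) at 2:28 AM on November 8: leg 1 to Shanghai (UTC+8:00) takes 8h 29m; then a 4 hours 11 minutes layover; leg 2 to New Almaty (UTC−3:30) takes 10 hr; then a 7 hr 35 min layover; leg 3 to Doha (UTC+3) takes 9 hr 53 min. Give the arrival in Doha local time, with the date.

8:51 AM on Nov 9

Convert departure to UTC: 2:28 AM − 12:45 = 1:43 PM UTC on Nov 7.
Add 8 hours 29 minutes leg 1 → 10:12 PM UTC.
Add 4 hours 11 minutes layover in Shanghai → 2:23 AM UTC (Nov 8).
Add 10 hours leg 2 → 12:23 PM UTC.
Add 7 hours and 35 minutes layover in New Almaty → 7:58 PM UTC.
Add 9 hours and 53 minutes leg 3 → 5:51 AM UTC (Nov 9).
Doha is UTC+3:00, so local arrival = 5:51 AM + 3:00 = 8:51 AM on Nov 9.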